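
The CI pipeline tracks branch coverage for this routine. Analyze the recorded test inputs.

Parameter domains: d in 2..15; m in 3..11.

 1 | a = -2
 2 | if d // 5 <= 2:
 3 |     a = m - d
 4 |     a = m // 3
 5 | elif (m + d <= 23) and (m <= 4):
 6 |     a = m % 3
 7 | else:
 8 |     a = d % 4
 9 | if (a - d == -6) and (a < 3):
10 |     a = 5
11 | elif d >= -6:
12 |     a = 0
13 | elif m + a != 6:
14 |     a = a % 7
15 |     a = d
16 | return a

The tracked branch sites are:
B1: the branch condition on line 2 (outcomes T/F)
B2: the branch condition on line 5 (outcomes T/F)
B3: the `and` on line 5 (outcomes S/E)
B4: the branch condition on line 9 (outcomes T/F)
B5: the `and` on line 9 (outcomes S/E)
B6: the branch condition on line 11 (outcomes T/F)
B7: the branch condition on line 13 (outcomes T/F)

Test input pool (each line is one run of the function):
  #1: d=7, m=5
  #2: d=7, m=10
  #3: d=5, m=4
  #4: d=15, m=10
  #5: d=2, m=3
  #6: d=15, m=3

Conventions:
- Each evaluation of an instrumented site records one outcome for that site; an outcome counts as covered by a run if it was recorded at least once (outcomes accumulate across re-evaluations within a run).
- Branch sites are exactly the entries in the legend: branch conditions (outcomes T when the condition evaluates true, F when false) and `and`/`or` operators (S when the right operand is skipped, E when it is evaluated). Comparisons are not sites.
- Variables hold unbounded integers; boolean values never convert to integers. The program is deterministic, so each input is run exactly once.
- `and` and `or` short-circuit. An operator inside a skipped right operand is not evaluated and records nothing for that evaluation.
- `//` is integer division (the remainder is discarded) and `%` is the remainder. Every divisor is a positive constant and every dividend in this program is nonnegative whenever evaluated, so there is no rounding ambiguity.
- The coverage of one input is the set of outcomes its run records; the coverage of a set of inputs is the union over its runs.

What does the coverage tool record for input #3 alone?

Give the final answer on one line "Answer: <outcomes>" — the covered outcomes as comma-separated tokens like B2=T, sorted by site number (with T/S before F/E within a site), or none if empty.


Event log for input #3 (d=5, m=4):
  B1->T, B5->S, B4->F, B6->T
as a set, this run covers: B1=T, B4=F, B5=S, B6=T
Answer: B1=T, B4=F, B5=S, B6=T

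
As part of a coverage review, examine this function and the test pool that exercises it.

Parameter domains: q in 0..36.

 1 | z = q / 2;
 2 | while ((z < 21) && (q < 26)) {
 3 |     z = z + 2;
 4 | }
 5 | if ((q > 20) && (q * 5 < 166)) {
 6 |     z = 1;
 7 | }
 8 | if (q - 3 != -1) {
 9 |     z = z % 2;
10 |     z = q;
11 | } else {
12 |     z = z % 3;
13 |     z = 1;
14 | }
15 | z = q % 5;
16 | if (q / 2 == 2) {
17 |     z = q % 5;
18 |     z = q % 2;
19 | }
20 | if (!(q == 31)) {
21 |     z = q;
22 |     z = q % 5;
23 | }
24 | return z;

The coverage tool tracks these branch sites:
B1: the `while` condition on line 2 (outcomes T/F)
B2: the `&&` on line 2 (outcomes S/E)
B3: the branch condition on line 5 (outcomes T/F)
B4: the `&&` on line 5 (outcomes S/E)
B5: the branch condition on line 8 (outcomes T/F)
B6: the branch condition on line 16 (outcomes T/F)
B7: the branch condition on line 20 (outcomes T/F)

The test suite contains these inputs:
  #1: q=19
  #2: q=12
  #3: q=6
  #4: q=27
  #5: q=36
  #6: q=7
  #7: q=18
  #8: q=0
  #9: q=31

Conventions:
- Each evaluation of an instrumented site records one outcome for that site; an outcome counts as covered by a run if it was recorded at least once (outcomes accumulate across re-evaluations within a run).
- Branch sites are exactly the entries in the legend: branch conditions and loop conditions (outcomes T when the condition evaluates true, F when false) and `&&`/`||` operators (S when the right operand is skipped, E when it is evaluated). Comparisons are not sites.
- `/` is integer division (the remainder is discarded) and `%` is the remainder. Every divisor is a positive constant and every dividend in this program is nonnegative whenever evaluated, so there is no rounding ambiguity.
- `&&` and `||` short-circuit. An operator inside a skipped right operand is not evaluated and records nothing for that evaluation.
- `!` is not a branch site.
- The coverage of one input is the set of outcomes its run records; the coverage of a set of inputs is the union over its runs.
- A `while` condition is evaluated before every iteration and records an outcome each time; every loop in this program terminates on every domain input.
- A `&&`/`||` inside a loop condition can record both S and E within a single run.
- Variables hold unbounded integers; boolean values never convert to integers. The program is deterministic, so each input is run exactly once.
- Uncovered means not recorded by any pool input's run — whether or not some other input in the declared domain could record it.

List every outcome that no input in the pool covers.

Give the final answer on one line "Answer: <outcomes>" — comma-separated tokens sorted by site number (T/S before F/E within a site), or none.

run #1 (q=19) runs B2->E, B1->T, B2->E, B1->T, B2->E, B1->T, B2->E, B1->T, B2->E, B1->T, B2->E, B1->T, B2->S, B1->F, ...; records B1=T, B1=F, B2=S, B2=E, B3=F, B4=S, B5=T, B6=F, B7=T
run #2 (q=12) runs B2->E, B1->T, B2->E, B1->T, B2->E, B1->T, B2->E, B1->T, B2->E, B1->T, B2->E, B1->T, B2->E, B1->T, ...; records B1=T, B1=F, B2=S, B2=E, B3=F, B4=S, B5=T, B6=F, B7=T
run #3 (q=6) runs B2->E, B1->T, B2->E, B1->T, B2->E, B1->T, B2->E, B1->T, B2->E, B1->T, B2->E, B1->T, B2->E, B1->T, ...; records B1=T, B1=F, B2=S, B2=E, B3=F, B4=S, B5=T, B6=F, B7=T
run #4 (q=27) runs B2->E, B1->F, B4->E, B3->T, B5->T, B6->F, B7->T; records B1=F, B2=E, B3=T, B4=E, B5=T, B6=F, B7=T
run #5 (q=36) runs B2->E, B1->F, B4->E, B3->F, B5->T, B6->F, B7->T; records B1=F, B2=E, B3=F, B4=E, B5=T, B6=F, B7=T
run #6 (q=7) runs B2->E, B1->T, B2->E, B1->T, B2->E, B1->T, B2->E, B1->T, B2->E, B1->T, B2->E, B1->T, B2->E, B1->T, ...; records B1=T, B1=F, B2=S, B2=E, B3=F, B4=S, B5=T, B6=F, B7=T
run #7 (q=18) runs B2->E, B1->T, B2->E, B1->T, B2->E, B1->T, B2->E, B1->T, B2->E, B1->T, B2->E, B1->T, B2->S, B1->F, ...; records B1=T, B1=F, B2=S, B2=E, B3=F, B4=S, B5=T, B6=F, B7=T
run #8 (q=0) runs B2->E, B1->T, B2->E, B1->T, B2->E, B1->T, B2->E, B1->T, B2->E, B1->T, B2->E, B1->T, B2->E, B1->T, ...; records B1=T, B1=F, B2=S, B2=E, B3=F, B4=S, B5=T, B6=F, B7=T
run #9 (q=31) runs B2->E, B1->F, B4->E, B3->T, B5->T, B6->F, B7->F; records B1=F, B2=E, B3=T, B4=E, B5=T, B6=F, B7=F
union over the pool: B1=T, B1=F, B2=S, B2=E, B3=T, B3=F, B4=S, B4=E, B5=T, B6=F, B7=T, B7=F
uncovered (2 of 14): B5=F, B6=T

Answer: B5=F, B6=T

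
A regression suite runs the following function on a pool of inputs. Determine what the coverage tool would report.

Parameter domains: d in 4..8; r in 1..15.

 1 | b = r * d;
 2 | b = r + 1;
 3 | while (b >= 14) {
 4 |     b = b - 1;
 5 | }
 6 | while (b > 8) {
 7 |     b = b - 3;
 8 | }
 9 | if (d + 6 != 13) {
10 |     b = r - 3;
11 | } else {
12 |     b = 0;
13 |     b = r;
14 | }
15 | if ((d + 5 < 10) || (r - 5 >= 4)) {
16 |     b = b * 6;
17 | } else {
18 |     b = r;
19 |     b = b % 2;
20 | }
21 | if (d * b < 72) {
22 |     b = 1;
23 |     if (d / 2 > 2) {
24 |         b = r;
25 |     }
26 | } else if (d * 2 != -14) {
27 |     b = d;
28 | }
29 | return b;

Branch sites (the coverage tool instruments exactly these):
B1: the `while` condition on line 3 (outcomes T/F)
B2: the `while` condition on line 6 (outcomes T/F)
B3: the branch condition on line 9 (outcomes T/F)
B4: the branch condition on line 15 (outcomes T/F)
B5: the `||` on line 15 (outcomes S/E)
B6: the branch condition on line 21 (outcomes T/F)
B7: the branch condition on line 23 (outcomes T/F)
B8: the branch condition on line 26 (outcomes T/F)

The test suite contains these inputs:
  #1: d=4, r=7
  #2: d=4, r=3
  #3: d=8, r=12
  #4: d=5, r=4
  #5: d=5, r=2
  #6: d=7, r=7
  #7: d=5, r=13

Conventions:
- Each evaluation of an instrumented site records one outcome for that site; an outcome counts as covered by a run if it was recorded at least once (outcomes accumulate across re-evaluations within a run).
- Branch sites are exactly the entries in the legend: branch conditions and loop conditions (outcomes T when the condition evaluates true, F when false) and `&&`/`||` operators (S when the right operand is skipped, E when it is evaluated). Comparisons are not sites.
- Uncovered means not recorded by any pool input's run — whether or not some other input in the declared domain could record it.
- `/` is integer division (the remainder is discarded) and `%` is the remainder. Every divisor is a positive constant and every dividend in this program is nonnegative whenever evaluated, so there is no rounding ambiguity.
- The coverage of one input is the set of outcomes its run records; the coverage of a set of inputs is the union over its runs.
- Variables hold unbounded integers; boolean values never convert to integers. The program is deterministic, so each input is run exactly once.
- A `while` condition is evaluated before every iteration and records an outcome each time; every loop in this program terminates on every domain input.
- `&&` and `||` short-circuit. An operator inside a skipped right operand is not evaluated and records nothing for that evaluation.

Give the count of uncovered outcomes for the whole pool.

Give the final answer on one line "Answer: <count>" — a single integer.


run #1 (d=4, r=7) records B1=F, B2=F, B3=T, B4=T, B5=S, B6=F, B8=T
run #2 (d=4, r=3) records B1=F, B2=F, B3=T, B4=T, B5=S, B6=T, B7=F
run #3 (d=8, r=12) records B1=F, B2=T, B2=F, B3=T, B4=T, B5=E, B6=F, B8=T
run #4 (d=5, r=4) records B1=F, B2=F, B3=T, B4=F, B5=E, B6=T, B7=F
run #5 (d=5, r=2) records B1=F, B2=F, B3=T, B4=F, B5=E, B6=T, B7=F
run #6 (d=7, r=7) records B1=F, B2=F, B3=F, B4=F, B5=E, B6=T, B7=T
run #7 (d=5, r=13) records B1=T, B1=F, B2=T, B2=F, B3=T, B4=T, B5=E, B6=F, B8=T
union over the pool: B1=T, B1=F, B2=T, B2=F, B3=T, B3=F, B4=T, B4=F, B5=S, B5=E, B6=T, B6=F, B7=T, B7=F, B8=T
uncovered (1 of 16): B8=F
Answer: 1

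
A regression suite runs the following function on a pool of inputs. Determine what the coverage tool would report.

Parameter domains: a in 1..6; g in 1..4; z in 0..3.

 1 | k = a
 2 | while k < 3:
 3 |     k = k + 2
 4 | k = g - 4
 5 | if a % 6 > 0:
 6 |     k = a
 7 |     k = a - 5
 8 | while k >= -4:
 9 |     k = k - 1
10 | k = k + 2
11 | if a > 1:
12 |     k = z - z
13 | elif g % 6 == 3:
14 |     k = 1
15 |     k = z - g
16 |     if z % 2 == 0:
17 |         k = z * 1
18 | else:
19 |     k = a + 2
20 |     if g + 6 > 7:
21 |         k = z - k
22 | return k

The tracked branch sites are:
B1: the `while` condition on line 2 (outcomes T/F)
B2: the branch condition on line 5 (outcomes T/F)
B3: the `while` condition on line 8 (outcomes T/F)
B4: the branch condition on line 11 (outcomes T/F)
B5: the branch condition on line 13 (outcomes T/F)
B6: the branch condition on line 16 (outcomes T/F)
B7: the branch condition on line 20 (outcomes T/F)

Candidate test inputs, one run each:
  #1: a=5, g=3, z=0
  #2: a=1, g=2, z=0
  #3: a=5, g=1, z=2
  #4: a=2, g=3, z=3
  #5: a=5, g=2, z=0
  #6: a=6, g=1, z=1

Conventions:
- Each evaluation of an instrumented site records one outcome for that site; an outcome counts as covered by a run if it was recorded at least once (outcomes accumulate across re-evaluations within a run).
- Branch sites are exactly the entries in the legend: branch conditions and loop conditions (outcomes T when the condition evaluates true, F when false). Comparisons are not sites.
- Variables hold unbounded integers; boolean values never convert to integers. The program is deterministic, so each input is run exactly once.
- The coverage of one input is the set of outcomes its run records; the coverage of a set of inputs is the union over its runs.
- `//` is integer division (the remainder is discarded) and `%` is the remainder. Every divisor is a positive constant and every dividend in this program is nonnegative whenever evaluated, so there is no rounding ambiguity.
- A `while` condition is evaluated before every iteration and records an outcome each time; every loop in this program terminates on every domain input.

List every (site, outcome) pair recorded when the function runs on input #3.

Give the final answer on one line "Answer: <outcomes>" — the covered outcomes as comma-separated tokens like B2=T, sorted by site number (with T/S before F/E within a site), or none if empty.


Tracing the run of input #3 (a=5, g=1, z=2):
  B1->F, B2->T, B3->T, B3->T, B3->T, B3->T, B3->T, B3->F, B4->T
deduplicating events, the covered set is: B1=F, B2=T, B3=T, B3=F, B4=T
Answer: B1=F, B2=T, B3=T, B3=F, B4=T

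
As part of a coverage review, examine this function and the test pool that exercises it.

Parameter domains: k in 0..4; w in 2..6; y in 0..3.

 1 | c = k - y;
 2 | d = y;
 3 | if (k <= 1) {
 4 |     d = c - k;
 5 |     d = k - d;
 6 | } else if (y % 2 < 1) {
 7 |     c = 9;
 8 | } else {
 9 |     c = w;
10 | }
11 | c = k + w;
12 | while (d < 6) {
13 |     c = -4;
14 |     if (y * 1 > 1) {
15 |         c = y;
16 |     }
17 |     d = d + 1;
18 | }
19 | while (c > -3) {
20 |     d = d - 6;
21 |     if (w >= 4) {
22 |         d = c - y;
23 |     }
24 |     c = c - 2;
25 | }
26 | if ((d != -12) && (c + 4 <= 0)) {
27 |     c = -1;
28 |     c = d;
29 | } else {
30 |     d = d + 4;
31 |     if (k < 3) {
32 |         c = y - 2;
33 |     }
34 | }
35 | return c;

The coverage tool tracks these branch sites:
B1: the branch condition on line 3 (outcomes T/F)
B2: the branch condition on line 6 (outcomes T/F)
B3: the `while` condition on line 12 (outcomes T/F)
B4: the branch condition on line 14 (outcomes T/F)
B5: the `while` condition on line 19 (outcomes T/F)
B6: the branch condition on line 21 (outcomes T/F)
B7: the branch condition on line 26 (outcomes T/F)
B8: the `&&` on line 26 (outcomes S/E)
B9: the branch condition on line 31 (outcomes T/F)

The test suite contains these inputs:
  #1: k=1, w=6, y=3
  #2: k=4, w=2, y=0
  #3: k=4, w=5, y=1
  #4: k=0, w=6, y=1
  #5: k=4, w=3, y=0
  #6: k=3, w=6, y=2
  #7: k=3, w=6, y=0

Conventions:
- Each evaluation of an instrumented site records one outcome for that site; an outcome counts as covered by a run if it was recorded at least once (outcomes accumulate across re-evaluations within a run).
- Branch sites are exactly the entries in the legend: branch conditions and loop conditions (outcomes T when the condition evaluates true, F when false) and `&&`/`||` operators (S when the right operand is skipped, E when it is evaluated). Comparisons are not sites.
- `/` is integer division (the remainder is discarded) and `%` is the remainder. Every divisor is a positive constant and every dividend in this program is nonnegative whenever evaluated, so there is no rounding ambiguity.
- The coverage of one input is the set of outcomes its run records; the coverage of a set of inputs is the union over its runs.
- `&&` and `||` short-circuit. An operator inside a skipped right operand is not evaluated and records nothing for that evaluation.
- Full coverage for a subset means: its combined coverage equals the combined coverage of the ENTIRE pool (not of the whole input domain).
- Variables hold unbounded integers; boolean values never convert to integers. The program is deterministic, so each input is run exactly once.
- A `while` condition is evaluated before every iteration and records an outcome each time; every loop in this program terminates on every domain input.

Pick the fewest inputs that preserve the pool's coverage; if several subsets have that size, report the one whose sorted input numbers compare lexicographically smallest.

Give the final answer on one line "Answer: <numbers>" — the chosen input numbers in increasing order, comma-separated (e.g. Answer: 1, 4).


input #1 (k=1, w=6, y=3): events B1->T, B3->T, B4->T, B3->T, B4->T, B3->F, B5->T, B6->T, B5->T, B6->T, B5->T, B6->T, B5->F, B8->E, ...; covers B1=T, B3=T, B3=F, B4=T, B5=T, B5=F, B6=T, B7=F, B8=E, B9=T
input #2 (k=4, w=2, y=0): events B1->F, B2->T, B3->T, B4->F, B3->T, B4->F, B3->T, B4->F, B3->T, B4->F, B3->T, B4->F, B3->T, B4->F, ...; covers B1=F, B2=T, B3=T, B3=F, B4=F, B5=F, B7=T, B8=E
input #3 (k=4, w=5, y=1): events B1->F, B2->F, B3->T, B4->F, B3->T, B4->F, B3->T, B4->F, B3->T, B4->F, B3->T, B4->F, B3->F, B5->F, ...; covers B1=F, B2=F, B3=T, B3=F, B4=F, B5=F, B7=T, B8=E
input #4 (k=0, w=6, y=1): events B1->T, B3->T, B4->F, B3->T, B4->F, B3->T, B4->F, B3->T, B4->F, B3->T, B4->F, B3->F, B5->F, B8->E, ...; covers B1=T, B3=T, B3=F, B4=F, B5=F, B7=T, B8=E
input #5 (k=4, w=3, y=0): events B1->F, B2->T, B3->T, B4->F, B3->T, B4->F, B3->T, B4->F, B3->T, B4->F, B3->T, B4->F, B3->T, B4->F, ...; covers B1=F, B2=T, B3=T, B3=F, B4=F, B5=F, B7=T, B8=E
input #6 (k=3, w=6, y=2): events B1->F, B2->T, B3->T, B4->T, B3->T, B4->T, B3->T, B4->T, B3->T, B4->T, B3->F, B5->T, B6->T, B5->T, ...; covers B1=F, B2=T, B3=T, B3=F, B4=T, B5=T, B5=F, B6=T, B7=T, B8=E
input #7 (k=3, w=6, y=0): events B1->F, B2->T, B3->T, B4->F, B3->T, B4->F, B3->T, B4->F, B3->T, B4->F, B3->T, B4->F, B3->T, B4->F, ...; covers B1=F, B2=T, B3=T, B3=F, B4=F, B5=F, B7=T, B8=E
union over all inputs: B1=T, B1=F, B2=T, B2=F, B3=T, B3=F, B4=T, B4=F, B5=T, B5=F, B6=T, B7=T, B7=F, B8=E, B9=T (15 outcomes)
size 1 is not enough: best union over all size-1 subsets is 10/15
size 2 is not enough: best union over all size-2 subsets is 14/15
at size 3, {1, 2, 3} reaches all 15 outcomes; every lexicographically earlier size-3 subset fails
Answer: 1, 2, 3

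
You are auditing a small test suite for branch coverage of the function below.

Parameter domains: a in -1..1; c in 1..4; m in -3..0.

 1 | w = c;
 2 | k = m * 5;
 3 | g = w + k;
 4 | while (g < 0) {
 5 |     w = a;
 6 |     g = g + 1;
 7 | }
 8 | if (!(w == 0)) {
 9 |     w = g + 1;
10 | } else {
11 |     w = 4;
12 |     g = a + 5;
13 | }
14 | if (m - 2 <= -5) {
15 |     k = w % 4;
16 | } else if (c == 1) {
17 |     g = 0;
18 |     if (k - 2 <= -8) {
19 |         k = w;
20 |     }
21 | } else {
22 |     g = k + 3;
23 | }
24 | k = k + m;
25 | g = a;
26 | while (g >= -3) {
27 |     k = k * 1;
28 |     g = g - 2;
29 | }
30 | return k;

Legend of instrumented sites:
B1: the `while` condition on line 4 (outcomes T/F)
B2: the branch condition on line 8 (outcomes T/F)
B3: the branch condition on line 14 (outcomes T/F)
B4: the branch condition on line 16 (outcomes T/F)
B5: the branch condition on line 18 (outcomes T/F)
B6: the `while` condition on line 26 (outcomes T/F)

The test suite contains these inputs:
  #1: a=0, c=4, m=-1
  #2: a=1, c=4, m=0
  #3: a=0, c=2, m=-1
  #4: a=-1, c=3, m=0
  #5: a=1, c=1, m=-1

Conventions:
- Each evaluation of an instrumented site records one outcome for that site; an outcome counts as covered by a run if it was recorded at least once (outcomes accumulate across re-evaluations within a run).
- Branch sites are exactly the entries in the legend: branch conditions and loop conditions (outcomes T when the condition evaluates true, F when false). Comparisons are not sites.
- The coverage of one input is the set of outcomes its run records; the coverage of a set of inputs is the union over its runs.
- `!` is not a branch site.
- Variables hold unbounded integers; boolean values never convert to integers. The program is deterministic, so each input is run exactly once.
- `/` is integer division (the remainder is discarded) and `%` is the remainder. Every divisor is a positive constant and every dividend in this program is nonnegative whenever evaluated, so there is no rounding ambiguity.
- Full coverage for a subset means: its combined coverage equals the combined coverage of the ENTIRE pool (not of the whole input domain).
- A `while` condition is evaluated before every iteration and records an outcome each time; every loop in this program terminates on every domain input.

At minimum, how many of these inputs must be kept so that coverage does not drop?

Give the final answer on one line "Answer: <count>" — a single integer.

#1 (a=0, c=4, m=-1) -> B1->T, B1->F, B2->F, B3->F, B4->F, B6->T, B6->T, B6->F; covered: B1=T, B1=F, B2=F, B3=F, B4=F, B6=T, B6=F
#2 (a=1, c=4, m=0) -> B1->F, B2->T, B3->F, B4->F, B6->T, B6->T, B6->T, B6->F; covered: B1=F, B2=T, B3=F, B4=F, B6=T, B6=F
#3 (a=0, c=2, m=-1) -> B1->T, B1->T, B1->T, B1->F, B2->F, B3->F, B4->F, B6->T, B6->T, B6->F; covered: B1=T, B1=F, B2=F, B3=F, B4=F, B6=T, B6=F
#4 (a=-1, c=3, m=0) -> B1->F, B2->T, B3->F, B4->F, B6->T, B6->T, B6->F; covered: B1=F, B2=T, B3=F, B4=F, B6=T, B6=F
#5 (a=1, c=1, m=-1) -> B1->T, B1->T, B1->T, B1->T, B1->F, B2->T, B3->F, B4->T, B5->F, B6->T, B6->T, B6->T, B6->F; covered: B1=T, B1=F, B2=T, B3=F, B4=T, B5=F, B6=T, B6=F
together the pool reaches 10 outcomes: B1=T, B1=F, B2=T, B2=F, B3=F, B4=T, B4=F, B5=F, B6=T, B6=F
no size-1 subset reaches all 10 outcomes (best union: 8/10)
size 2: inputs {1, 5} cover all 10 outcomes, and no lexicographically smaller subset of this size does

Answer: 2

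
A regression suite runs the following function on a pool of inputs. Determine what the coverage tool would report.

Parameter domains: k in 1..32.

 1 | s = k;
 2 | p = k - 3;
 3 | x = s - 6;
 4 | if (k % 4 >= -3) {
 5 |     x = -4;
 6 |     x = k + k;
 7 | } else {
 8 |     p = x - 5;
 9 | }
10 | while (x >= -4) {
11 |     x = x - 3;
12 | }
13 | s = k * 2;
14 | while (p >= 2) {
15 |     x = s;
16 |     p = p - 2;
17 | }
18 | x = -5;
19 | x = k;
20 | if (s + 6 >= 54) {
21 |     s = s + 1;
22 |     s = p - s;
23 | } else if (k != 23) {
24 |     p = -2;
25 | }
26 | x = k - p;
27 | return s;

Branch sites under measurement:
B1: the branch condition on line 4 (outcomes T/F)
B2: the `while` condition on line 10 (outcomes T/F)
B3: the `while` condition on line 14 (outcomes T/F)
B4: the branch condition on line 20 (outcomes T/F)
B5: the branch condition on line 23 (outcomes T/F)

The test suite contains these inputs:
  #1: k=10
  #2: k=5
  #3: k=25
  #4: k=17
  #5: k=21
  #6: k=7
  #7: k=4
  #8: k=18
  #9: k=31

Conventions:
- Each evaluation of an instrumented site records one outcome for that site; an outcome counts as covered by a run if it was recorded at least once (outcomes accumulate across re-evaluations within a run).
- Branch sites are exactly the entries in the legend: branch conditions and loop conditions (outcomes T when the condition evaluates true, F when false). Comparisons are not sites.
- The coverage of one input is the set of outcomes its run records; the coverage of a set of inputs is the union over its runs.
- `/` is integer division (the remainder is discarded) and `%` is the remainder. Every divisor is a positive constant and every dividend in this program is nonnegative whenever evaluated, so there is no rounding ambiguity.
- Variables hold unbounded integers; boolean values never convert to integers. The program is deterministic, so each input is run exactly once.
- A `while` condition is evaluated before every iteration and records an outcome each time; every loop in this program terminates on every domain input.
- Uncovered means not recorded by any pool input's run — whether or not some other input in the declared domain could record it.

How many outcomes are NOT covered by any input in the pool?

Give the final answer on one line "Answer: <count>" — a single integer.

test 1 (k=10) fires B1->T, B2->T, B2->T, B2->T, B2->T, B2->T, B2->T, B2->T, B2->T, B2->T, B2->F, B3->T, B3->T, B3->T, ...; hits B1=T, B2=T, B2=F, B3=T, B3=F, B4=F, B5=T
test 2 (k=5) fires B1->T, B2->T, B2->T, B2->T, B2->T, B2->T, B2->F, B3->T, B3->F, B4->F, B5->T; hits B1=T, B2=T, B2=F, B3=T, B3=F, B4=F, B5=T
test 3 (k=25) fires B1->T, B2->T, B2->T, B2->T, B2->T, B2->T, B2->T, B2->T, B2->T, B2->T, B2->T, B2->T, B2->T, B2->T, ...; hits B1=T, B2=T, B2=F, B3=T, B3=F, B4=T
test 4 (k=17) fires B1->T, B2->T, B2->T, B2->T, B2->T, B2->T, B2->T, B2->T, B2->T, B2->T, B2->T, B2->T, B2->T, B2->T, ...; hits B1=T, B2=T, B2=F, B3=T, B3=F, B4=F, B5=T
test 5 (k=21) fires B1->T, B2->T, B2->T, B2->T, B2->T, B2->T, B2->T, B2->T, B2->T, B2->T, B2->T, B2->T, B2->T, B2->T, ...; hits B1=T, B2=T, B2=F, B3=T, B3=F, B4=F, B5=T
test 6 (k=7) fires B1->T, B2->T, B2->T, B2->T, B2->T, B2->T, B2->T, B2->T, B2->F, B3->T, B3->T, B3->F, B4->F, B5->T; hits B1=T, B2=T, B2=F, B3=T, B3=F, B4=F, B5=T
test 7 (k=4) fires B1->T, B2->T, B2->T, B2->T, B2->T, B2->T, B2->F, B3->F, B4->F, B5->T; hits B1=T, B2=T, B2=F, B3=F, B4=F, B5=T
test 8 (k=18) fires B1->T, B2->T, B2->T, B2->T, B2->T, B2->T, B2->T, B2->T, B2->T, B2->T, B2->T, B2->T, B2->T, B2->T, ...; hits B1=T, B2=T, B2=F, B3=T, B3=F, B4=F, B5=T
test 9 (k=31) fires B1->T, B2->T, B2->T, B2->T, B2->T, B2->T, B2->T, B2->T, B2->T, B2->T, B2->T, B2->T, B2->T, B2->T, ...; hits B1=T, B2=T, B2=F, B3=T, B3=F, B4=T
union over the pool: B1=T, B2=T, B2=F, B3=T, B3=F, B4=T, B4=F, B5=T
uncovered (2 of 10): B1=F, B5=F

Answer: 2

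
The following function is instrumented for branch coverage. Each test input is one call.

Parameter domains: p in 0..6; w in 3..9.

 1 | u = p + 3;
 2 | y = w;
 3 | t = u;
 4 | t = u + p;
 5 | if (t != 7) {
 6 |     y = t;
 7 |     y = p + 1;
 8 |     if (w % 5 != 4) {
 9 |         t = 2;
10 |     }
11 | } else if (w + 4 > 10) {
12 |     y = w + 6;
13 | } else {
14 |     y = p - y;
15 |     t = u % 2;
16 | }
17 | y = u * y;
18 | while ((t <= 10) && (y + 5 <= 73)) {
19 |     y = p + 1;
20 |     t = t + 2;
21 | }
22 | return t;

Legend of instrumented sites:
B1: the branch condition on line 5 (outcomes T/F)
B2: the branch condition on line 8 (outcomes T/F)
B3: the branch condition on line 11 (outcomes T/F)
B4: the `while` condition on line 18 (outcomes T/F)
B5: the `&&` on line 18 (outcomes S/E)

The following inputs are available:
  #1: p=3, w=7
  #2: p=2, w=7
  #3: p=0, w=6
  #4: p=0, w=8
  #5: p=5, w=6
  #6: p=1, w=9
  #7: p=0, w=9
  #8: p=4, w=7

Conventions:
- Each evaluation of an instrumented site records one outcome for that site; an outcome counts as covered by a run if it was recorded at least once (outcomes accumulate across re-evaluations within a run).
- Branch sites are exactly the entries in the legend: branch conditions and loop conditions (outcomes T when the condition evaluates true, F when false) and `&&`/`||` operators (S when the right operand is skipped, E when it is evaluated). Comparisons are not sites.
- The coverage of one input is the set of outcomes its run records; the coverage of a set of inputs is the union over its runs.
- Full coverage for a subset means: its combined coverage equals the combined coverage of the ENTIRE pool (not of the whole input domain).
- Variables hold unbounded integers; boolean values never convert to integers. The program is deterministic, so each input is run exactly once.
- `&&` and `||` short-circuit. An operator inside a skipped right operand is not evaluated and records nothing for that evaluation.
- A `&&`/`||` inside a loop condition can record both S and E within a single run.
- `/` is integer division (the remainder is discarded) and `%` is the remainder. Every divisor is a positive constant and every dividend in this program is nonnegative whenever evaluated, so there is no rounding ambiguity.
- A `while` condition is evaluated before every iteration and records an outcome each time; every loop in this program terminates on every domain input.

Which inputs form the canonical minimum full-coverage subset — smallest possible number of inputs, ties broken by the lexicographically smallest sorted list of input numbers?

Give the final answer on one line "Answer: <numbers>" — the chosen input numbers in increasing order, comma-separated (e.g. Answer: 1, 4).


#1 (p=3, w=7) -> covered: B1=T, B2=T, B4=T, B4=F, B5=S, B5=E
#2 (p=2, w=7) -> covered: B1=F, B3=T, B4=T, B4=F, B5=S, B5=E
#3 (p=0, w=6) -> covered: B1=T, B2=T, B4=T, B4=F, B5=S, B5=E
#4 (p=0, w=8) -> covered: B1=T, B2=T, B4=T, B4=F, B5=S, B5=E
#5 (p=5, w=6) -> covered: B1=T, B2=T, B4=T, B4=F, B5=S, B5=E
#6 (p=1, w=9) -> covered: B1=T, B2=F, B4=T, B4=F, B5=S, B5=E
#7 (p=0, w=9) -> covered: B1=T, B2=F, B4=T, B4=F, B5=S, B5=E
#8 (p=4, w=7) -> covered: B1=T, B2=T, B4=T, B4=F, B5=S, B5=E
the full pool covers 9 outcomes: B1=T, B1=F, B2=T, B2=F, B3=T, B4=T, B4=F, B5=S, B5=E
size 1 is not enough: best union over all size-1 subsets is 6/9
size 2 is not enough: best union over all size-2 subsets is 8/9
inputs {1, 2, 6} (size 3) cover everything; no size-3 subset with a lexicographically smaller index list covers all 9
Answer: 1, 2, 6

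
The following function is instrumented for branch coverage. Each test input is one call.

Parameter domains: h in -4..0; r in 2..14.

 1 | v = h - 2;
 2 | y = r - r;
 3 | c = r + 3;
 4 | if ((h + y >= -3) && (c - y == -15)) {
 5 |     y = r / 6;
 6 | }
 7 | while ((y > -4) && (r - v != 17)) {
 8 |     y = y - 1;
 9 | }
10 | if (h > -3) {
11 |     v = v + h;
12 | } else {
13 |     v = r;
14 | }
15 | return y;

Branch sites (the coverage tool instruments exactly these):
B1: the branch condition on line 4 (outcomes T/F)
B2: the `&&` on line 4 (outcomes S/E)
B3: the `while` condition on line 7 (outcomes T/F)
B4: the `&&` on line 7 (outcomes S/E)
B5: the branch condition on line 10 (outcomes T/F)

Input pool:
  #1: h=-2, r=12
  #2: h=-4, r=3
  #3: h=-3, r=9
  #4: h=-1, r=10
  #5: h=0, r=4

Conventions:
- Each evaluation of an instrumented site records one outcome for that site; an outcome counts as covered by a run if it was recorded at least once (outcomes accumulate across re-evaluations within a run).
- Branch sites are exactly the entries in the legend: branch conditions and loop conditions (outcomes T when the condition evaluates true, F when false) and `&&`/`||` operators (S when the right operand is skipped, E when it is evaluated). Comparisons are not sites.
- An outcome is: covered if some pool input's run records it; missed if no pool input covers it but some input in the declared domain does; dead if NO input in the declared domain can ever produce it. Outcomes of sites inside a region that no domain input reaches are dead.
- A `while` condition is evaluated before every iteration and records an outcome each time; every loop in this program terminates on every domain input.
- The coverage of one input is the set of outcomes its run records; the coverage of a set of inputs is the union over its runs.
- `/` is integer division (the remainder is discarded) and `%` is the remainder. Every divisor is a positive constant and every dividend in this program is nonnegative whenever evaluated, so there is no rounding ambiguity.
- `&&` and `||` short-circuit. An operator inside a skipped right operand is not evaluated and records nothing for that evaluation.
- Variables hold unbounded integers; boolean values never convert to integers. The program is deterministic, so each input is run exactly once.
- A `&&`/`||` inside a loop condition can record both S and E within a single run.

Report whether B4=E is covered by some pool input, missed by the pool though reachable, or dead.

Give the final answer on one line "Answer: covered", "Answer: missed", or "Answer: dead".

B4=E is recorded by pool input(s) 1, 2, 3, 4, 5 -> covered

Answer: covered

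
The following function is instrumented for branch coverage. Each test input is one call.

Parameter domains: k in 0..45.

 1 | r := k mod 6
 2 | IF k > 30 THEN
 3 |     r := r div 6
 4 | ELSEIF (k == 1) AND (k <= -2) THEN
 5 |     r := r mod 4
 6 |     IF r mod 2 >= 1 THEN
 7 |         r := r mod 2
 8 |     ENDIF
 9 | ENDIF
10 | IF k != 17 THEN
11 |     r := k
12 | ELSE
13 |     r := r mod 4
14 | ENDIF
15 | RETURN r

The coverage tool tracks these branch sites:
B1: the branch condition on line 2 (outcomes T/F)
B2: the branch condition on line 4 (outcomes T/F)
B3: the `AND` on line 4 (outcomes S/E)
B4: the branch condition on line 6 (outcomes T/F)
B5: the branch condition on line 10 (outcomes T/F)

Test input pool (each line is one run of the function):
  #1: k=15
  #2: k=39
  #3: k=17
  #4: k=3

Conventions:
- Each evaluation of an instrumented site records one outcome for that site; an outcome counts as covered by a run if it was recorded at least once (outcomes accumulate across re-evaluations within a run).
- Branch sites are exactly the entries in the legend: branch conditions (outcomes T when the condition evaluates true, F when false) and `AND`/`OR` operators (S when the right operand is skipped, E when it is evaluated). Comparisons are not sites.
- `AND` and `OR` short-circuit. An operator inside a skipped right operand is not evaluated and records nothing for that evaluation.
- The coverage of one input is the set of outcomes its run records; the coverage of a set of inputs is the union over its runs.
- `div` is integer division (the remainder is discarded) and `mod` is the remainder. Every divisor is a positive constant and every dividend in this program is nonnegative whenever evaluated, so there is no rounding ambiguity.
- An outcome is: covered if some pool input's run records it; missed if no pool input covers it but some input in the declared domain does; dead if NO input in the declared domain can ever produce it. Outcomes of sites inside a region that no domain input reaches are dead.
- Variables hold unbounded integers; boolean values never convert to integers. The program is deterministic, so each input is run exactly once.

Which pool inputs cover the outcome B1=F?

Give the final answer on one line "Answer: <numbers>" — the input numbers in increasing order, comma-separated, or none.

input #1 (k=15): records B1=F
input #2 (k=39): does not record B1=F
input #3 (k=17): records B1=F
input #4 (k=3): records B1=F

Answer: 1, 3, 4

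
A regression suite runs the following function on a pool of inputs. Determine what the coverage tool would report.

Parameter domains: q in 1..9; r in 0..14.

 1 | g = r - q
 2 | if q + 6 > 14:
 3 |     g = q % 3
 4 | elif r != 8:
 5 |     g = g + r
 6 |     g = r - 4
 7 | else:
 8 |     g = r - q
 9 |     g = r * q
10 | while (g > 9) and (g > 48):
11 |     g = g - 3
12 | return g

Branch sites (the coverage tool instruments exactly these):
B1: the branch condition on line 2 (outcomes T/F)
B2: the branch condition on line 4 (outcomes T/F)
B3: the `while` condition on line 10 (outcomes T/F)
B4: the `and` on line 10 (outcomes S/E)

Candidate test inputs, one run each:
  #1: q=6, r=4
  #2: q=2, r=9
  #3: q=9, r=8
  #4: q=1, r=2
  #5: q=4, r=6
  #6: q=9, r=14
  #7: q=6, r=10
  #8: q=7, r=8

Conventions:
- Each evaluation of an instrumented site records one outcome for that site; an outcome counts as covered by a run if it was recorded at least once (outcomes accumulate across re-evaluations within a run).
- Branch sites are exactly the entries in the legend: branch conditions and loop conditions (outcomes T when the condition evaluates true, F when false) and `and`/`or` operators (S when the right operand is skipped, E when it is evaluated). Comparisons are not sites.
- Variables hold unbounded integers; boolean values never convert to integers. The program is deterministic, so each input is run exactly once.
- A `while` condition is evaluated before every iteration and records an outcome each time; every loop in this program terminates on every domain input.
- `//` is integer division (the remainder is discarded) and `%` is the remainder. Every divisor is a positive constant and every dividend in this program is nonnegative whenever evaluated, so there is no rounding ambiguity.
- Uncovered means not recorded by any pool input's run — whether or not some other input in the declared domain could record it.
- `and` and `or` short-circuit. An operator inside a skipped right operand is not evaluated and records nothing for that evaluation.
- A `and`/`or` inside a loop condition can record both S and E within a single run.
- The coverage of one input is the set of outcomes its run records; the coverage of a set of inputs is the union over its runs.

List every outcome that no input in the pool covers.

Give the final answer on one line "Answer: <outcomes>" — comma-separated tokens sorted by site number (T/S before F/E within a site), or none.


input #1, q=6, r=4: outcomes B1=F, B2=T, B3=F, B4=S
input #2, q=2, r=9: outcomes B1=F, B2=T, B3=F, B4=S
input #3, q=9, r=8: outcomes B1=T, B3=F, B4=S
input #4, q=1, r=2: outcomes B1=F, B2=T, B3=F, B4=S
input #5, q=4, r=6: outcomes B1=F, B2=T, B3=F, B4=S
input #6, q=9, r=14: outcomes B1=T, B3=F, B4=S
input #7, q=6, r=10: outcomes B1=F, B2=T, B3=F, B4=S
input #8, q=7, r=8: outcomes B1=F, B2=F, B3=T, B3=F, B4=E
union over the pool: B1=T, B1=F, B2=T, B2=F, B3=T, B3=F, B4=S, B4=E
uncovered (0 of 8): none
Answer: none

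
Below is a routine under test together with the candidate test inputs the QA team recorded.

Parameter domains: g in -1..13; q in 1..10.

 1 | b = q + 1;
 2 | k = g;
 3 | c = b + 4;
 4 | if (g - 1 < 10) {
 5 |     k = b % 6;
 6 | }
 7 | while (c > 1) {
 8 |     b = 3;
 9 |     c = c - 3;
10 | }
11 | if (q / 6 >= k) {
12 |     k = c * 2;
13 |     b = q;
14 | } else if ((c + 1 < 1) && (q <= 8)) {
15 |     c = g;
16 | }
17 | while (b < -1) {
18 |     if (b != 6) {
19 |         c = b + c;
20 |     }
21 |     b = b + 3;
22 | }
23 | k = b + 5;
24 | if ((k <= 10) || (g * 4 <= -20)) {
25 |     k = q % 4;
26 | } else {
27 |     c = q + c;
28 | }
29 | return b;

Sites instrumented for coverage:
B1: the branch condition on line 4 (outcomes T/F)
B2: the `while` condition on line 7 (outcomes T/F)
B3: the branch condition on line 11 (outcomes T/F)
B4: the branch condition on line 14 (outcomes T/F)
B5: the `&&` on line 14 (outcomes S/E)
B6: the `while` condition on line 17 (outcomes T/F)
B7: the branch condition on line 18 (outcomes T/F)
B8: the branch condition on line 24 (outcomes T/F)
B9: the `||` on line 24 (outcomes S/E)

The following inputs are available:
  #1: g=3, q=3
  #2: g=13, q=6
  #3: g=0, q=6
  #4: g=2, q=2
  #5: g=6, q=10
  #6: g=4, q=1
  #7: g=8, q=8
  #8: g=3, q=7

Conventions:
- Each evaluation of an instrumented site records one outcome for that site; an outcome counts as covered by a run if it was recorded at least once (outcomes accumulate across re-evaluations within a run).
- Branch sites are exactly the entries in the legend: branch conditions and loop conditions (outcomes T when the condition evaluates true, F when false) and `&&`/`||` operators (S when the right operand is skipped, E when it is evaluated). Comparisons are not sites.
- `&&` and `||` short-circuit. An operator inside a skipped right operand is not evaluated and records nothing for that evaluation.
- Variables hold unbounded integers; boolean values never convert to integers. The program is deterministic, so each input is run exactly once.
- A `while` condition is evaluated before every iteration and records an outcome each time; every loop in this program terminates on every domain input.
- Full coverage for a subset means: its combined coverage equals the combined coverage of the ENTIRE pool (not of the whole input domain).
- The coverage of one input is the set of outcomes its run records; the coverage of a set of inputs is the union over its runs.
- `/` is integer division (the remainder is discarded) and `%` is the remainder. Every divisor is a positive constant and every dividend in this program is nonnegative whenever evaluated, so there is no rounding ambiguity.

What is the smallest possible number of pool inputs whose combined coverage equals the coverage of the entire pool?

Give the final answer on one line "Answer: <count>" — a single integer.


#1 (g=3, q=3) -> B1->T, B2->T, B2->T, B2->T, B2->F, B3->F, B5->E, B4->T, B6->F, B9->S, B8->T; covered: B1=T, B2=T, B2=F, B3=F, B4=T, B5=E, B6=F, B8=T, B9=S
#2 (g=13, q=6) -> B1->F, B2->T, B2->T, B2->T, B2->T, B2->F, B3->F, B5->E, B4->T, B6->F, B9->S, B8->T; covered: B1=F, B2=T, B2=F, B3=F, B4=T, B5=E, B6=F, B8=T, B9=S
#3 (g=0, q=6) -> B1->T, B2->T, B2->T, B2->T, B2->T, B2->F, B3->T, B6->F, B9->E, B8->F; covered: B1=T, B2=T, B2=F, B3=T, B6=F, B8=F, B9=E
#4 (g=2, q=2) -> B1->T, B2->T, B2->T, B2->F, B3->F, B5->S, B4->F, B6->F, B9->S, B8->T; covered: B1=T, B2=T, B2=F, B3=F, B4=F, B5=S, B6=F, B8=T, B9=S
#5 (g=6, q=10) -> B1->T, B2->T, B2->T, B2->T, B2->T, B2->T, B2->F, B3->F, B5->S, B4->F, B6->F, B9->S, B8->T; covered: B1=T, B2=T, B2=F, B3=F, B4=F, B5=S, B6=F, B8=T, B9=S
#6 (g=4, q=1) -> B1->T, B2->T, B2->T, B2->F, B3->F, B5->S, B4->F, B6->F, B9->S, B8->T; covered: B1=T, B2=T, B2=F, B3=F, B4=F, B5=S, B6=F, B8=T, B9=S
#7 (g=8, q=8) -> B1->T, B2->T, B2->T, B2->T, B2->T, B2->F, B3->F, B5->S, B4->F, B6->F, B9->S, B8->T; covered: B1=T, B2=T, B2=F, B3=F, B4=F, B5=S, B6=F, B8=T, B9=S
#8 (g=3, q=7) -> B1->T, B2->T, B2->T, B2->T, B2->T, B2->F, B3->F, B5->S, B4->F, B6->F, B9->S, B8->T; covered: B1=T, B2=T, B2=F, B3=F, B4=F, B5=S, B6=F, B8=T, B9=S
together the pool reaches 15 outcomes: B1=T, B1=F, B2=T, B2=F, B3=T, B3=F, B4=T, B4=F, B5=S, B5=E, B6=F, B8=T, B8=F, B9=S, B9=E
size 1 is not enough: best union over all size-1 subsets is 9/15
size 2 is not enough: best union over all size-2 subsets is 13/15
the canonical winner is {2, 3, 4}: size 3, full 15-outcome coverage, earliest index list among size-3 covers
Answer: 3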